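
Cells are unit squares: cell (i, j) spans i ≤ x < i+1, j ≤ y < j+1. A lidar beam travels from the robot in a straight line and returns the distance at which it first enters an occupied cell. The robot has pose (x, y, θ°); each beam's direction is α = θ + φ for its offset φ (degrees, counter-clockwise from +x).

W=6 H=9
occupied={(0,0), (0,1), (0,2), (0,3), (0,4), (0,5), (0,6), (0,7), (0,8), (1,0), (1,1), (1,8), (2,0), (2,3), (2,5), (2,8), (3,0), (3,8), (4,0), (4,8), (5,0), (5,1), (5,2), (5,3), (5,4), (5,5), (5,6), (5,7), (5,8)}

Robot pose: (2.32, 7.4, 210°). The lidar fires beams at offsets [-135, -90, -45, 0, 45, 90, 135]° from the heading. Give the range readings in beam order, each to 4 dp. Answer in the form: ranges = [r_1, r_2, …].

ranges = [0.6212, 0.6928, 1.3666, 1.5242, 5.1001, 5.3600, 2.7745]

beam 1: φ=-135°, α=75°
  cosα=0.2588 sinα=0.9659 | (2,7) | tMaxX 2.6273 tMaxY 0.6212 | tΔX 3.8637 tΔY 1.0353
    t=0.6212 [y] (2,8) — stop
  → r_1 = 0.6212
beam 2: φ=-90°, α=120°
  cosα=-0.5000 sinα=0.8660 | (2,7) | tMaxX 0.6400 tMaxY 0.6928 | tΔX 2.0000 tΔY 1.1547
    t=0.6400 [x] (1,7)
    t=0.6928 [y] (1,8) — stop
  → r_2 = 0.6928
beam 3: φ=-45°, α=165°
  cosα=-0.9659 sinα=0.2588 | (2,7) | tMaxX 0.3313 tMaxY 2.3182 | tΔX 1.0353 tΔY 3.8637
    t=0.3313 [x] (1,7)
    t=1.3666 [x] (0,7) — stop
  → r_3 = 1.3666
beam 4: φ=0°, α=210°
  cosα=-0.8660 sinα=-0.5000 | (2,7) | tMaxX 0.3695 tMaxY 0.8000 | tΔX 1.1547 tΔY 2.0000
    t=0.3695 [x] (1,7)
    t=0.8000 [y] (1,6)
    t=1.5242 [x] (0,6) — stop
  → r_4 = 1.5242
beam 5: φ=45°, α=255°
  cosα=-0.2588 sinα=-0.9659 | (2,7) | tMaxX 1.2364 tMaxY 0.4141 | tΔX 3.8637 tΔY 1.0353
    t=0.4141 [y] (2,6)
    t=1.2364 [x] (1,6)
    t=1.4494 [y] (1,5)
    t=2.4847 [y] (1,4)
    t=3.5199 [y] (1,3)
    t=4.5552 [y] (1,2)
    t=5.1001 [x] (0,2) — stop
  → r_5 = 5.1001
beam 6: φ=90°, α=300°
  cosα=0.5000 sinα=-0.8660 | (2,7) | tMaxX 1.3600 tMaxY 0.4619 | tΔX 2.0000 tΔY 1.1547
    t=0.4619 [y] (2,6)
    t=1.3600 [x] (3,6)
    t=1.6166 [y] (3,5)
    t=2.7713 [y] (3,4)
    t=3.3600 [x] (4,4)
    t=3.9260 [y] (4,3)
    t=5.0807 [y] (4,2)
    t=5.3600 [x] (5,2) — stop
  → r_6 = 5.3600
beam 7: φ=135°, α=345°
  cosα=0.9659 sinα=-0.2588 | (2,7) | tMaxX 0.7040 tMaxY 1.5455 | tΔX 1.0353 tΔY 3.8637
    t=0.7040 [x] (3,7)
    t=1.5455 [y] (3,6)
    t=1.7393 [x] (4,6)
    t=2.7745 [x] (5,6) — stop
  → r_7 = 2.7745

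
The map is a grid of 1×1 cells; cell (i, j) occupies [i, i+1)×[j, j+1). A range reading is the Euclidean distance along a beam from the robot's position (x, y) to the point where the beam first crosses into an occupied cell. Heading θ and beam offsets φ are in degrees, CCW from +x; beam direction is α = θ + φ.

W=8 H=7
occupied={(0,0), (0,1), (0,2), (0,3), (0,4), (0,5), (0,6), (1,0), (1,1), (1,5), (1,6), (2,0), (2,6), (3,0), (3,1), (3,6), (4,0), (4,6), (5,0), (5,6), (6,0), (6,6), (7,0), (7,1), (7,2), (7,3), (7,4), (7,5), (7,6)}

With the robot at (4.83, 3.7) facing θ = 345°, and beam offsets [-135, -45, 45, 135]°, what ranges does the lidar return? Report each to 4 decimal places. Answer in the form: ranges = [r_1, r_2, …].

beam 1: φ=-135°, α=210°
  dir = (cos 210°, sin 210°) = (-0.8660, -0.5000); from cell (4,3)
  next x-line at t=0.9584, next y-line at t=1.4000; Δt_x=1.1547, Δt_y=2.0000
    x: enter (3,3) at t=0.9584
    y: enter (3,2) at t=1.4000
    x: enter (2,2) at t=2.1131
    x: enter (1,2) at t=3.2678
    y: enter (1,1) at t=3.4000 ← occupied
  → r_1 = 3.4000
beam 2: φ=-45°, α=300°
  dir = (cos 300°, sin 300°) = (0.5000, -0.8660); from cell (4,3)
  next x-line at t=0.3400, next y-line at t=0.8083; Δt_x=2.0000, Δt_y=1.1547
    x: enter (5,3) at t=0.3400
    y: enter (5,2) at t=0.8083
    y: enter (5,1) at t=1.9630
    x: enter (6,1) at t=2.3400
    y: enter (6,0) at t=3.1177 ← occupied
  → r_2 = 3.1177
beam 3: φ=45°, α=30°
  dir = (cos 30°, sin 30°) = (0.8660, 0.5000); from cell (4,3)
  next x-line at t=0.1963, next y-line at t=0.6000; Δt_x=1.1547, Δt_y=2.0000
    x: enter (5,3) at t=0.1963
    y: enter (5,4) at t=0.6000
    x: enter (6,4) at t=1.3510
    x: enter (7,4) at t=2.5057 ← occupied
  → r_3 = 2.5057
beam 4: φ=135°, α=120°
  dir = (cos 120°, sin 120°) = (-0.5000, 0.8660); from cell (4,3)
  next x-line at t=1.6600, next y-line at t=0.3464; Δt_x=2.0000, Δt_y=1.1547
    y: enter (4,4) at t=0.3464
    y: enter (4,5) at t=1.5011
    x: enter (3,5) at t=1.6600
    y: enter (3,6) at t=2.6558 ← occupied
  → r_4 = 2.6558

ranges = [3.4000, 3.1177, 2.5057, 2.6558]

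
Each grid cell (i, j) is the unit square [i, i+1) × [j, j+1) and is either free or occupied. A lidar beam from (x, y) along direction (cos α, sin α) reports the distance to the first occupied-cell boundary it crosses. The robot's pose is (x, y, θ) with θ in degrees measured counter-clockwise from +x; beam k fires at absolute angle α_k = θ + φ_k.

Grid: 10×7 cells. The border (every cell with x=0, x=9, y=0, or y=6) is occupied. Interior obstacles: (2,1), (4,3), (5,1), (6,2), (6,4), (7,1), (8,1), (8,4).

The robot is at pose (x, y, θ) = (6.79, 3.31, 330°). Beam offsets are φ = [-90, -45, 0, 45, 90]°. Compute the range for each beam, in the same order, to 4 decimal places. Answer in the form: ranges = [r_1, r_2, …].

ranges = [0.3580, 0.3209, 2.5519, 2.2880, 3.1061]

beam 1: φ=-90°, α=240°
  d=(-0.5000,-0.8660)  start (6,3)  tX=1.5800 tY=0.3580  stride 1/|dx|=2.0000 1/|dy|=1.1547
    cross y-line → (6,2), t=0.3580 (wall)
  → r_1 = 0.3580
beam 2: φ=-45°, α=285°
  d=(0.2588,-0.9659)  start (6,3)  tX=0.8114 tY=0.3209  stride 1/|dx|=3.8637 1/|dy|=1.0353
    cross y-line → (6,2), t=0.3209 (wall)
  → r_2 = 0.3209
beam 3: φ=0°, α=330°
  d=(0.8660,-0.5000)  start (6,3)  tX=0.2425 tY=0.6200  stride 1/|dx|=1.1547 1/|dy|=2.0000
    cross x-line → (7,3), t=0.2425
    cross y-line → (7,2), t=0.6200
    cross x-line → (8,2), t=1.3972
    cross x-line → (9,2), t=2.5519 (wall)
  → r_3 = 2.5519
beam 4: φ=45°, α=15°
  d=(0.9659,0.2588)  start (6,3)  tX=0.2174 tY=2.6660  stride 1/|dx|=1.0353 1/|dy|=3.8637
    cross x-line → (7,3), t=0.2174
    cross x-line → (8,3), t=1.2527
    cross x-line → (9,3), t=2.2880 (wall)
  → r_4 = 2.2880
beam 5: φ=90°, α=60°
  d=(0.5000,0.8660)  start (6,3)  tX=0.4200 tY=0.7967  stride 1/|dx|=2.0000 1/|dy|=1.1547
    cross x-line → (7,3), t=0.4200
    cross y-line → (7,4), t=0.7967
    cross y-line → (7,5), t=1.9514
    cross x-line → (8,5), t=2.4200
    cross y-line → (8,6), t=3.1061 (wall)
  → r_5 = 3.1061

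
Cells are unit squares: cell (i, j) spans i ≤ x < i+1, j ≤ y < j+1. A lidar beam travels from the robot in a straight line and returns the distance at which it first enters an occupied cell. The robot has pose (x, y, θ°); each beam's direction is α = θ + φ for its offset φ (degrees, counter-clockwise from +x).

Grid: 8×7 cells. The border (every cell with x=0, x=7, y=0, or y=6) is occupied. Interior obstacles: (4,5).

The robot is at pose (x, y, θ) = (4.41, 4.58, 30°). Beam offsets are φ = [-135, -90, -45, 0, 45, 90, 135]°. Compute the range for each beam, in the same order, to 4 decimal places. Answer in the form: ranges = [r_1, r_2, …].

beam 1: φ=-135°, α=255°
  d=(-0.2588,-0.9659)  start (4,4)  tX=1.5841 tY=0.6005  stride 1/|dx|=3.8637 1/|dy|=1.0353
    cross y-line → (4,3), t=0.6005
    cross x-line → (3,3), t=1.5841
    cross y-line → (3,2), t=1.6357
    cross y-line → (3,1), t=2.6710
    cross y-line → (3,0), t=3.7063 (wall)
  → r_1 = 3.7063
beam 2: φ=-90°, α=300°
  d=(0.5000,-0.8660)  start (4,4)  tX=1.1800 tY=0.6697  stride 1/|dx|=2.0000 1/|dy|=1.1547
    cross y-line → (4,3), t=0.6697
    cross x-line → (5,3), t=1.1800
    cross y-line → (5,2), t=1.8244
    cross y-line → (5,1), t=2.9791
    cross x-line → (6,1), t=3.1800
    cross y-line → (6,0), t=4.1338 (wall)
  → r_2 = 4.1338
beam 3: φ=-45°, α=345°
  d=(0.9659,-0.2588)  start (4,4)  tX=0.6108 tY=2.2409  stride 1/|dx|=1.0353 1/|dy|=3.8637
    cross x-line → (5,4), t=0.6108
    cross x-line → (6,4), t=1.6461
    cross y-line → (6,3), t=2.2409
    cross x-line → (7,3), t=2.6814 (wall)
  → r_3 = 2.6814
beam 4: φ=0°, α=30°
  d=(0.8660,0.5000)  start (4,4)  tX=0.6813 tY=0.8400  stride 1/|dx|=1.1547 1/|dy|=2.0000
    cross x-line → (5,4), t=0.6813
    cross y-line → (5,5), t=0.8400
    cross x-line → (6,5), t=1.8360
    cross y-line → (6,6), t=2.8400 (wall)
  → r_4 = 2.8400
beam 5: φ=45°, α=75°
  d=(0.2588,0.9659)  start (4,4)  tX=2.2796 tY=0.4348  stride 1/|dx|=3.8637 1/|dy|=1.0353
    cross y-line → (4,5), t=0.4348 (wall)
  → r_5 = 0.4348
beam 6: φ=90°, α=120°
  d=(-0.5000,0.8660)  start (4,4)  tX=0.8200 tY=0.4850  stride 1/|dx|=2.0000 1/|dy|=1.1547
    cross y-line → (4,5), t=0.4850 (wall)
  → r_6 = 0.4850
beam 7: φ=135°, α=165°
  d=(-0.9659,0.2588)  start (4,4)  tX=0.4245 tY=1.6228  stride 1/|dx|=1.0353 1/|dy|=3.8637
    cross x-line → (3,4), t=0.4245
    cross x-line → (2,4), t=1.4597
    cross y-line → (2,5), t=1.6228
    cross x-line → (1,5), t=2.4950
    cross x-line → (0,5), t=3.5303 (wall)
  → r_7 = 3.5303

ranges = [3.7063, 4.1338, 2.6814, 2.8400, 0.4348, 0.4850, 3.5303]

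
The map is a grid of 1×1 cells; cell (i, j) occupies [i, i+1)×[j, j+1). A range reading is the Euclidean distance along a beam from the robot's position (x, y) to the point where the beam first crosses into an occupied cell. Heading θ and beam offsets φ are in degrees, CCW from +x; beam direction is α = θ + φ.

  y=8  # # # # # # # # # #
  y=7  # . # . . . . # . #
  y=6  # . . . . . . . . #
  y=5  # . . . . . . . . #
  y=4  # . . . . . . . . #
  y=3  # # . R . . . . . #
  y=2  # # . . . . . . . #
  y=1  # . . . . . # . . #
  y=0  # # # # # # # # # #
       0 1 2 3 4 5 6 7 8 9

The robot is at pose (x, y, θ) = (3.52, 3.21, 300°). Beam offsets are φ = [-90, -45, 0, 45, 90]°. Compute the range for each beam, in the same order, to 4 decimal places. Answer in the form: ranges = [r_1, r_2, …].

ranges = [1.7551, 2.2880, 2.5519, 5.6733, 6.3278]

beam 1: φ=-90°, α=210°
  cosα=-0.8660 sinα=-0.5000 | (3,3) | tMaxX 0.6004 tMaxY 0.4200 | tΔX 1.1547 tΔY 2.0000
    t=0.4200 [y] (3,2)
    t=0.6004 [x] (2,2)
    t=1.7551 [x] (1,2) — stop
  → r_1 = 1.7551
beam 2: φ=-45°, α=255°
  cosα=-0.2588 sinα=-0.9659 | (3,3) | tMaxX 2.0091 tMaxY 0.2174 | tΔX 3.8637 tΔY 1.0353
    t=0.2174 [y] (3,2)
    t=1.2527 [y] (3,1)
    t=2.0091 [x] (2,1)
    t=2.2880 [y] (2,0) — stop
  → r_2 = 2.2880
beam 3: φ=0°, α=300°
  cosα=0.5000 sinα=-0.8660 | (3,3) | tMaxX 0.9600 tMaxY 0.2425 | tΔX 2.0000 tΔY 1.1547
    t=0.2425 [y] (3,2)
    t=0.9600 [x] (4,2)
    t=1.3972 [y] (4,1)
    t=2.5519 [y] (4,0) — stop
  → r_3 = 2.5519
beam 4: φ=45°, α=345°
  cosα=0.9659 sinα=-0.2588 | (3,3) | tMaxX 0.4969 tMaxY 0.8114 | tΔX 1.0353 tΔY 3.8637
    t=0.4969 [x] (4,3)
    t=0.8114 [y] (4,2)
    t=1.5322 [x] (5,2)
    t=2.5675 [x] (6,2)
    t=3.6028 [x] (7,2)
    t=4.6380 [x] (8,2)
    t=4.6751 [y] (8,1)
    t=5.6733 [x] (9,1) — stop
  → r_4 = 5.6733
beam 5: φ=90°, α=30°
  cosα=0.8660 sinα=0.5000 | (3,3) | tMaxX 0.5543 tMaxY 1.5800 | tΔX 1.1547 tΔY 2.0000
    t=0.5543 [x] (4,3)
    t=1.5800 [y] (4,4)
    t=1.7090 [x] (5,4)
    t=2.8637 [x] (6,4)
    t=3.5800 [y] (6,5)
    t=4.0184 [x] (7,5)
    t=5.1731 [x] (8,5)
    t=5.5800 [y] (8,6)
    t=6.3278 [x] (9,6) — stop
  → r_5 = 6.3278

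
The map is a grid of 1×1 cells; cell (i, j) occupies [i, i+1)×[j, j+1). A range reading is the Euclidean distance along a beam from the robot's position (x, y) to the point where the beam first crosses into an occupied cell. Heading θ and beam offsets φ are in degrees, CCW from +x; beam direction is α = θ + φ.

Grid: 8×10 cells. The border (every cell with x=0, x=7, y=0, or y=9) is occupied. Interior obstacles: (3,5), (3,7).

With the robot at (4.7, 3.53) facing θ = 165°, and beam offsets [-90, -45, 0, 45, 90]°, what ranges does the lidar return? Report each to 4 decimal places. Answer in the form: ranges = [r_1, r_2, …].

beam 1: φ=-90°, α=75°
  direction (0.2588, 0.9659); cell (4,3); t to first gridline: x 1.1591, y 0.4866 (then +3.8637 / +1.0353)
    (4,4) via y @ 0.4866
    (5,4) via x @ 1.1591
    (5,5) via y @ 1.5219
    (5,6) via y @ 2.5571
    (5,7) via y @ 3.5924
    (5,8) via y @ 4.6277
    (6,8) via x @ 5.0228
    (6,9) via y @ 5.6630  # hit
  → r_1 = 5.6630
beam 2: φ=-45°, α=120°
  direction (-0.5000, 0.8660); cell (4,3); t to first gridline: x 1.4000, y 0.5427 (then +2.0000 / +1.1547)
    (4,4) via y @ 0.5427
    (3,4) via x @ 1.4000
    (3,5) via y @ 1.6974  # hit
  → r_2 = 1.6974
beam 3: φ=0°, α=165°
  direction (-0.9659, 0.2588); cell (4,3); t to first gridline: x 0.7247, y 1.8159 (then +1.0353 / +3.8637)
    (3,3) via x @ 0.7247
    (2,3) via x @ 1.7600
    (2,4) via y @ 1.8159
    (1,4) via x @ 2.7952
    (0,4) via x @ 3.8305  # hit
  → r_3 = 3.8305
beam 4: φ=45°, α=210°
  direction (-0.8660, -0.5000); cell (4,3); t to first gridline: x 0.8083, y 1.0600 (then +1.1547 / +2.0000)
    (3,3) via x @ 0.8083
    (3,2) via y @ 1.0600
    (2,2) via x @ 1.9630
    (2,1) via y @ 3.0600
    (1,1) via x @ 3.1177
    (0,1) via x @ 4.2724  # hit
  → r_4 = 4.2724
beam 5: φ=90°, α=255°
  direction (-0.2588, -0.9659); cell (4,3); t to first gridline: x 2.7046, y 0.5487 (then +3.8637 / +1.0353)
    (4,2) via y @ 0.5487
    (4,1) via y @ 1.5840
    (4,0) via y @ 2.6192  # hit
  → r_5 = 2.6192

ranges = [5.6630, 1.6974, 3.8305, 4.2724, 2.6192]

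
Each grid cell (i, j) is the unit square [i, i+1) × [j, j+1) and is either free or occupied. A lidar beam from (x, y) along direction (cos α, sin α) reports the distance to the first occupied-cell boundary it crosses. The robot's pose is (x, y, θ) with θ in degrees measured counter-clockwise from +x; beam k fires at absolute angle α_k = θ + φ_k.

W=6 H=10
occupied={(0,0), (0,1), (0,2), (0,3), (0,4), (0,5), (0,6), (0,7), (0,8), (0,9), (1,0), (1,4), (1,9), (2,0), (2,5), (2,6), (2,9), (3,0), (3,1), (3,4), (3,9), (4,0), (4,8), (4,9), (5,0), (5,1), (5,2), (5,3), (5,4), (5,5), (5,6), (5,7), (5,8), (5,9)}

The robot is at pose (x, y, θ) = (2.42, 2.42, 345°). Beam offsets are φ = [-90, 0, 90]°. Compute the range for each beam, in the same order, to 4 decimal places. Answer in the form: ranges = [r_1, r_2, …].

beam 1: φ=-90°, α=255°
  dir = (cos 255°, sin 255°) = (-0.2588, -0.9659); from cell (2,2)
  next x-line at t=1.6228, next y-line at t=0.4348; Δt_x=3.8637, Δt_y=1.0353
    y: enter (2,1) at t=0.4348
    y: enter (2,0) at t=1.4701 ← occupied
  → r_1 = 1.4701
beam 2: φ=0°, α=345°
  dir = (cos 345°, sin 345°) = (0.9659, -0.2588); from cell (2,2)
  next x-line at t=0.6005, next y-line at t=1.6228; Δt_x=1.0353, Δt_y=3.8637
    x: enter (3,2) at t=0.6005
    y: enter (3,1) at t=1.6228 ← occupied
  → r_2 = 1.6228
beam 3: φ=90°, α=75°
  dir = (cos 75°, sin 75°) = (0.2588, 0.9659); from cell (2,2)
  next x-line at t=2.2409, next y-line at t=0.6005; Δt_x=3.8637, Δt_y=1.0353
    y: enter (2,3) at t=0.6005
    y: enter (2,4) at t=1.6357
    x: enter (3,4) at t=2.2409 ← occupied
  → r_3 = 2.2409

ranges = [1.4701, 1.6228, 2.2409]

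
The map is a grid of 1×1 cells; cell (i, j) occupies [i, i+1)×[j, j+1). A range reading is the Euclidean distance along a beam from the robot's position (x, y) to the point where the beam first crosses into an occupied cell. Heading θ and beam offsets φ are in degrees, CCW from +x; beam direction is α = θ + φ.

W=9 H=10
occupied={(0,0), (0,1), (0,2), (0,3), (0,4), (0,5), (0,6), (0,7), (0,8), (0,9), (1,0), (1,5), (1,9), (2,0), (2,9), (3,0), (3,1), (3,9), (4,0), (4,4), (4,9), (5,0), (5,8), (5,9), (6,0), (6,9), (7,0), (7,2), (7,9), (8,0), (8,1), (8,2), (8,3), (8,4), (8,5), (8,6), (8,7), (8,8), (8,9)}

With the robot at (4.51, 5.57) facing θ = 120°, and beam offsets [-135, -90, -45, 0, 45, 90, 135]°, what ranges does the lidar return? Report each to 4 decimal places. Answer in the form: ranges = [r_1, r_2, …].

beam 1: φ=-135°, α=345°
  cosα=0.9659 sinα=-0.2588 | (4,5) | tMaxX 0.5073 tMaxY 2.2023 | tΔX 1.0353 tΔY 3.8637
    t=0.5073 [x] (5,5)
    t=1.5426 [x] (6,5)
    t=2.2023 [y] (6,4)
    t=2.5778 [x] (7,4)
    t=3.6131 [x] (8,4) — stop
  → r_1 = 3.6131
beam 2: φ=-90°, α=30°
  cosα=0.8660 sinα=0.5000 | (4,5) | tMaxX 0.5658 tMaxY 0.8600 | tΔX 1.1547 tΔY 2.0000
    t=0.5658 [x] (5,5)
    t=0.8600 [y] (5,6)
    t=1.7205 [x] (6,6)
    t=2.8600 [y] (6,7)
    t=2.8752 [x] (7,7)
    t=4.0299 [x] (8,7) — stop
  → r_2 = 4.0299
beam 3: φ=-45°, α=75°
  cosα=0.2588 sinα=0.9659 | (4,5) | tMaxX 1.8932 tMaxY 0.4452 | tΔX 3.8637 tΔY 1.0353
    t=0.4452 [y] (4,6)
    t=1.4804 [y] (4,7)
    t=1.8932 [x] (5,7)
    t=2.5157 [y] (5,8) — stop
  → r_3 = 2.5157
beam 4: φ=0°, α=120°
  cosα=-0.5000 sinα=0.8660 | (4,5) | tMaxX 1.0200 tMaxY 0.4965 | tΔX 2.0000 tΔY 1.1547
    t=0.4965 [y] (4,6)
    t=1.0200 [x] (3,6)
    t=1.6512 [y] (3,7)
    t=2.8059 [y] (3,8)
    t=3.0200 [x] (2,8)
    t=3.9606 [y] (2,9) — stop
  → r_4 = 3.9606
beam 5: φ=45°, α=165°
  cosα=-0.9659 sinα=0.2588 | (4,5) | tMaxX 0.5280 tMaxY 1.6614 | tΔX 1.0353 tΔY 3.8637
    t=0.5280 [x] (3,5)
    t=1.5633 [x] (2,5)
    t=1.6614 [y] (2,6)
    t=2.5985 [x] (1,6)
    t=3.6338 [x] (0,6) — stop
  → r_5 = 3.6338
beam 6: φ=90°, α=210°
  cosα=-0.8660 sinα=-0.5000 | (4,5) | tMaxX 0.5889 tMaxY 1.1400 | tΔX 1.1547 tΔY 2.0000
    t=0.5889 [x] (3,5)
    t=1.1400 [y] (3,4)
    t=1.7436 [x] (2,4)
    t=2.8983 [x] (1,4)
    t=3.1400 [y] (1,3)
    t=4.0530 [x] (0,3) — stop
  → r_6 = 4.0530
beam 7: φ=135°, α=255°
  cosα=-0.2588 sinα=-0.9659 | (4,5) | tMaxX 1.9705 tMaxY 0.5901 | tΔX 3.8637 tΔY 1.0353
    t=0.5901 [y] (4,4) — stop
  → r_7 = 0.5901

ranges = [3.6131, 4.0299, 2.5157, 3.9606, 3.6338, 4.0530, 0.5901]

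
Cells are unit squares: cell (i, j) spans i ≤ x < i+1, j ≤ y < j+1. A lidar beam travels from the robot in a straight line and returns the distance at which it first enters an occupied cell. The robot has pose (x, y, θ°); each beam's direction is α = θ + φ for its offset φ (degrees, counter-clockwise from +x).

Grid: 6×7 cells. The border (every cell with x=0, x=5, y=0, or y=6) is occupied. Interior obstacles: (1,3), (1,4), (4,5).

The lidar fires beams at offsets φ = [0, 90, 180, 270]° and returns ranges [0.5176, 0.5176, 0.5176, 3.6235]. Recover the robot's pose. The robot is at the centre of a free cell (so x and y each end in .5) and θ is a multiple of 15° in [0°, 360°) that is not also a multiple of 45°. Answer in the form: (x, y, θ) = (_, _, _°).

(x, y, θ) = (1.5, 5.5, 75°)

Candidates: 17 free-cell centres × 16 headings = 272 poses. Raycast each; keep the one whose scan matches to 4 dp.
  (3.5, 5.5, 60°): beam 1 = 0.5774 ≠ 0.5176 ✗
  (2.5, 4.5, 285°): beam 1 = 3.6235 ≠ 0.5176 ✗
  (3.5, 2.5, 330°): beam 1 = 1.7321 ≠ 0.5176 ✗
  (2.5, 1.5, 165°): beam 1 = 1.5529 ≠ 0.5176 ✗
  …
  (1.5, 5.5, 75°): r_1=0.5176, r_2=0.5176, r_3=0.5176, r_4=3.6235 — all match ✓
Only this pose fits every beam.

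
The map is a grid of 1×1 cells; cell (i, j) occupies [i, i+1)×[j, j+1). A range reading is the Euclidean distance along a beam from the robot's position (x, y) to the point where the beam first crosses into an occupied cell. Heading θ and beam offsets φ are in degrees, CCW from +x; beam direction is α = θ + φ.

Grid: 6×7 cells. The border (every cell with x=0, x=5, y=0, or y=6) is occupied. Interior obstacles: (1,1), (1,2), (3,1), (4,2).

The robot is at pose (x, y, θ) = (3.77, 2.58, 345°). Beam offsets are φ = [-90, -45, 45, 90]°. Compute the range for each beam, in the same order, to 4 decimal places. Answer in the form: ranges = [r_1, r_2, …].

beam 1: φ=-90°, α=255°
  d=(-0.2588,-0.9659)  start (3,2)  tX=2.9751 tY=0.6005  stride 1/|dx|=3.8637 1/|dy|=1.0353
    cross y-line → (3,1), t=0.6005 (wall)
  → r_1 = 0.6005
beam 2: φ=-45°, α=300°
  d=(0.5000,-0.8660)  start (3,2)  tX=0.4600 tY=0.6697  stride 1/|dx|=2.0000 1/|dy|=1.1547
    cross x-line → (4,2), t=0.4600 (wall)
  → r_2 = 0.4600
beam 3: φ=45°, α=30°
  d=(0.8660,0.5000)  start (3,2)  tX=0.2656 tY=0.8400  stride 1/|dx|=1.1547 1/|dy|=2.0000
    cross x-line → (4,2), t=0.2656 (wall)
  → r_3 = 0.2656
beam 4: φ=90°, α=75°
  d=(0.2588,0.9659)  start (3,2)  tX=0.8887 tY=0.4348  stride 1/|dx|=3.8637 1/|dy|=1.0353
    cross y-line → (3,3), t=0.4348
    cross x-line → (4,3), t=0.8887
    cross y-line → (4,4), t=1.4701
    cross y-line → (4,5), t=2.5054
    cross y-line → (4,6), t=3.5406 (wall)
  → r_4 = 3.5406

ranges = [0.6005, 0.4600, 0.2656, 3.5406]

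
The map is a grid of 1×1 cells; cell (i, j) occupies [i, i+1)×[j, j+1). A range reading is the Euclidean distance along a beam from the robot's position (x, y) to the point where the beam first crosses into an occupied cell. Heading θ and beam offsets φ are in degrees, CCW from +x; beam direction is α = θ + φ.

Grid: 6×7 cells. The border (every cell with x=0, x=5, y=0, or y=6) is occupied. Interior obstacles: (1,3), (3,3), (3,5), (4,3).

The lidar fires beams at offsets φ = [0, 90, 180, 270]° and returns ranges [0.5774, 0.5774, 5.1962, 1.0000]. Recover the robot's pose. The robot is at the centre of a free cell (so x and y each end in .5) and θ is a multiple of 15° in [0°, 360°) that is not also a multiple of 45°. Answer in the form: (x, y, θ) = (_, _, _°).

The pose lattice has 16·16 = 256 candidates. Test each by forward raycasting.
  (2.5, 4.5, 285°): beam 1 = 3.6235 ≠ 0.5774 ✗
  (1.5, 5.5, 150°): beam 2 = 1.0000 ≠ 0.5774 ✗
  (1.5, 2.5, 255°): beam 1 = 1.5529 ≠ 0.5774 ✗
  …
  (1.5, 5.5, 120°): r_1=0.5774, r_2=0.5774, r_3=5.1962, r_4=1.0000 — all match ✓
Only this pose fits every beam.

(x, y, θ) = (1.5, 5.5, 120°)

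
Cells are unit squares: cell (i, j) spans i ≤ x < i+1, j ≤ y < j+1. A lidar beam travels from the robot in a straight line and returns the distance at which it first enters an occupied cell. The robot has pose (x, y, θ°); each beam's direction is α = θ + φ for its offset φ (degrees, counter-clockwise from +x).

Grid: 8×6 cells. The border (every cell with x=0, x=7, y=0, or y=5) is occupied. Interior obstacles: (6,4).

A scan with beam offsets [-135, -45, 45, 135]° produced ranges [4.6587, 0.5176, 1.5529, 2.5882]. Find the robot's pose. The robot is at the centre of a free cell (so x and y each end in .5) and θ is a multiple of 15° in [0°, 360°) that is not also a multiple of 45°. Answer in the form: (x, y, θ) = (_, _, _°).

The pose lattice has 23·16 = 368 candidates. Test each by forward raycasting.
  (4.5, 4.5, 105°): beam 1 = 2.8868 ≠ 4.6587 ✗
  (6.5, 1.5, 15°): beam 1 = 0.5774 ≠ 4.6587 ✗
  (5.5, 1.5, 60°): beam 1 = 0.5176 ≠ 4.6587 ✗
  (3.5, 1.5, 75°): beam 1 = 0.5774 ≠ 4.6587 ✗
  …
  (5.5, 1.5, 300°): r_1=4.6587, r_2=0.5176, r_3=1.5529, r_4=2.5882 — all match ✓
Unique over the lattice → pose = (5.5, 1.5, 300°).

(x, y, θ) = (5.5, 1.5, 300°)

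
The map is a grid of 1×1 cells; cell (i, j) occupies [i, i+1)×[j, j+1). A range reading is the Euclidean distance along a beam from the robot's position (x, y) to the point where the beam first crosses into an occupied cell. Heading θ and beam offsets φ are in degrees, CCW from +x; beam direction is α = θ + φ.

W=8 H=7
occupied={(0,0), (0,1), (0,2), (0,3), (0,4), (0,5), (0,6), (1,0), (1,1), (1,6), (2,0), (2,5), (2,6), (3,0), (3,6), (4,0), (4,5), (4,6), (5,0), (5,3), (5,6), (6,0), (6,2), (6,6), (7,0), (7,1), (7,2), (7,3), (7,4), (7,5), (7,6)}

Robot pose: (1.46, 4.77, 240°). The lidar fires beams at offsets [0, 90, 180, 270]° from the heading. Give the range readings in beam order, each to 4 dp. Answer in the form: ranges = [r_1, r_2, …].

beam 1: φ=0°, α=240°
  d=(-0.5000,-0.8660)  start (1,4)  tX=0.9200 tY=0.8891  stride 1/|dx|=2.0000 1/|dy|=1.1547
    cross y-line → (1,3), t=0.8891
    cross x-line → (0,3), t=0.9200 (wall)
  → r_1 = 0.9200
beam 2: φ=90°, α=330°
  d=(0.8660,-0.5000)  start (1,4)  tX=0.6235 tY=1.5400  stride 1/|dx|=1.1547 1/|dy|=2.0000
    cross x-line → (2,4), t=0.6235
    cross y-line → (2,3), t=1.5400
    cross x-line → (3,3), t=1.7782
    cross x-line → (4,3), t=2.9329
    cross y-line → (4,2), t=3.5400
    cross x-line → (5,2), t=4.0876
    cross x-line → (6,2), t=5.2423 (wall)
  → r_2 = 5.2423
beam 3: φ=180°, α=60°
  d=(0.5000,0.8660)  start (1,4)  tX=1.0800 tY=0.2656  stride 1/|dx|=2.0000 1/|dy|=1.1547
    cross y-line → (1,5), t=0.2656
    cross x-line → (2,5), t=1.0800 (wall)
  → r_3 = 1.0800
beam 4: φ=270°, α=150°
  d=(-0.8660,0.5000)  start (1,4)  tX=0.5312 tY=0.4600  stride 1/|dx|=1.1547 1/|dy|=2.0000
    cross y-line → (1,5), t=0.4600
    cross x-line → (0,5), t=0.5312 (wall)
  → r_4 = 0.5312

ranges = [0.9200, 5.2423, 1.0800, 0.5312]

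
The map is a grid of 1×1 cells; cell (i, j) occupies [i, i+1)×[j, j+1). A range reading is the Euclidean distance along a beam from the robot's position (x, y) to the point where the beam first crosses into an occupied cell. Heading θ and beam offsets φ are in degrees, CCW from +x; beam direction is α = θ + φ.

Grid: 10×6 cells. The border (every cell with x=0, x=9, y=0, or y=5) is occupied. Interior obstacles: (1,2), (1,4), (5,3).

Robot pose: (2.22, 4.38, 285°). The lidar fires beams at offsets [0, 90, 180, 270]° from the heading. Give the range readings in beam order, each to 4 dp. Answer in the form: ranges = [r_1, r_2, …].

beam 1: φ=0°, α=285°
  cosα=0.2588 sinα=-0.9659 | (2,4) | tMaxX 3.0137 tMaxY 0.3934 | tΔX 3.8637 tΔY 1.0353
    t=0.3934 [y] (2,3)
    t=1.4287 [y] (2,2)
    t=2.4640 [y] (2,1)
    t=3.0137 [x] (3,1)
    t=3.4992 [y] (3,0) — stop
  → r_1 = 3.4992
beam 2: φ=90°, α=15°
  cosα=0.9659 sinα=0.2588 | (2,4) | tMaxX 0.8075 tMaxY 2.3955 | tΔX 1.0353 tΔY 3.8637
    t=0.8075 [x] (3,4)
    t=1.8428 [x] (4,4)
    t=2.3955 [y] (4,5) — stop
  → r_2 = 2.3955
beam 3: φ=180°, α=105°
  cosα=-0.2588 sinα=0.9659 | (2,4) | tMaxX 0.8500 tMaxY 0.6419 | tΔX 3.8637 tΔY 1.0353
    t=0.6419 [y] (2,5) — stop
  → r_3 = 0.6419
beam 4: φ=270°, α=195°
  cosα=-0.9659 sinα=-0.2588 | (2,4) | tMaxX 0.2278 tMaxY 1.4682 | tΔX 1.0353 tΔY 3.8637
    t=0.2278 [x] (1,4) — stop
  → r_4 = 0.2278

ranges = [3.4992, 2.3955, 0.6419, 0.2278]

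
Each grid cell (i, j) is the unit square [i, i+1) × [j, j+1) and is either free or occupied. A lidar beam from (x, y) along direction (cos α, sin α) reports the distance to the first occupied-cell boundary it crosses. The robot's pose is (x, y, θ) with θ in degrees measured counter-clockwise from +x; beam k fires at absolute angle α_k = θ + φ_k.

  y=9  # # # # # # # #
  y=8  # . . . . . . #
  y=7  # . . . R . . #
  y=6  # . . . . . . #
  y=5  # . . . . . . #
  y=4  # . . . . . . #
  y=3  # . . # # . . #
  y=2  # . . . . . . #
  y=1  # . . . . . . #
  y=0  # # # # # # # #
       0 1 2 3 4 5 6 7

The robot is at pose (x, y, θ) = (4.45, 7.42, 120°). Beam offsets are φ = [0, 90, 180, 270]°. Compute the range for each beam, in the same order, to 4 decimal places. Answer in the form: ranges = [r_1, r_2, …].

ranges = [1.8244, 3.9837, 5.1000, 2.9445]

beam 1: φ=0°, α=120°
  d=(-0.5000,0.8660)  start (4,7)  tX=0.9000 tY=0.6697  stride 1/|dx|=2.0000 1/|dy|=1.1547
    cross y-line → (4,8), t=0.6697
    cross x-line → (3,8), t=0.9000
    cross y-line → (3,9), t=1.8244 (wall)
  → r_1 = 1.8244
beam 2: φ=90°, α=210°
  d=(-0.8660,-0.5000)  start (4,7)  tX=0.5196 tY=0.8400  stride 1/|dx|=1.1547 1/|dy|=2.0000
    cross x-line → (3,7), t=0.5196
    cross y-line → (3,6), t=0.8400
    cross x-line → (2,6), t=1.6743
    cross x-line → (1,6), t=2.8290
    cross y-line → (1,5), t=2.8400
    cross x-line → (0,5), t=3.9837 (wall)
  → r_2 = 3.9837
beam 3: φ=180°, α=300°
  d=(0.5000,-0.8660)  start (4,7)  tX=1.1000 tY=0.4850  stride 1/|dx|=2.0000 1/|dy|=1.1547
    cross y-line → (4,6), t=0.4850
    cross x-line → (5,6), t=1.1000
    cross y-line → (5,5), t=1.6397
    cross y-line → (5,4), t=2.7944
    cross x-line → (6,4), t=3.1000
    cross y-line → (6,3), t=3.9491
    cross x-line → (7,3), t=5.1000 (wall)
  → r_3 = 5.1000
beam 4: φ=270°, α=30°
  d=(0.8660,0.5000)  start (4,7)  tX=0.6351 tY=1.1600  stride 1/|dx|=1.1547 1/|dy|=2.0000
    cross x-line → (5,7), t=0.6351
    cross y-line → (5,8), t=1.1600
    cross x-line → (6,8), t=1.7898
    cross x-line → (7,8), t=2.9445 (wall)
  → r_4 = 2.9445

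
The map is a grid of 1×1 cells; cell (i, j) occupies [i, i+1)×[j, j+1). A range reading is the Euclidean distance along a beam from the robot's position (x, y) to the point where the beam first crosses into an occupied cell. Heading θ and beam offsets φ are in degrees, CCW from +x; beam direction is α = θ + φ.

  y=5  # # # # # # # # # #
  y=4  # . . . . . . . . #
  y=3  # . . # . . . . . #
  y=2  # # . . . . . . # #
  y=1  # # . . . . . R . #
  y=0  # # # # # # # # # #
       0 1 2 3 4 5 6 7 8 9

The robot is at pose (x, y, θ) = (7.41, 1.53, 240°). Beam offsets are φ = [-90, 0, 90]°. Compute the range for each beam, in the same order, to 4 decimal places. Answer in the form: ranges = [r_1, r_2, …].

beam 1: φ=-90°, α=150°
  cosα=-0.8660 sinα=0.5000 | (7,1) | tMaxX 0.4734 tMaxY 0.9400 | tΔX 1.1547 tΔY 2.0000
    t=0.4734 [x] (6,1)
    t=0.9400 [y] (6,2)
    t=1.6281 [x] (5,2)
    t=2.7828 [x] (4,2)
    t=2.9400 [y] (4,3)
    t=3.9375 [x] (3,3) — stop
  → r_1 = 3.9375
beam 2: φ=0°, α=240°
  cosα=-0.5000 sinα=-0.8660 | (7,1) | tMaxX 0.8200 tMaxY 0.6120 | tΔX 2.0000 tΔY 1.1547
    t=0.6120 [y] (7,0) — stop
  → r_2 = 0.6120
beam 3: φ=90°, α=330°
  cosα=0.8660 sinα=-0.5000 | (7,1) | tMaxX 0.6813 tMaxY 1.0600 | tΔX 1.1547 tΔY 2.0000
    t=0.6813 [x] (8,1)
    t=1.0600 [y] (8,0) — stop
  → r_3 = 1.0600

ranges = [3.9375, 0.6120, 1.0600]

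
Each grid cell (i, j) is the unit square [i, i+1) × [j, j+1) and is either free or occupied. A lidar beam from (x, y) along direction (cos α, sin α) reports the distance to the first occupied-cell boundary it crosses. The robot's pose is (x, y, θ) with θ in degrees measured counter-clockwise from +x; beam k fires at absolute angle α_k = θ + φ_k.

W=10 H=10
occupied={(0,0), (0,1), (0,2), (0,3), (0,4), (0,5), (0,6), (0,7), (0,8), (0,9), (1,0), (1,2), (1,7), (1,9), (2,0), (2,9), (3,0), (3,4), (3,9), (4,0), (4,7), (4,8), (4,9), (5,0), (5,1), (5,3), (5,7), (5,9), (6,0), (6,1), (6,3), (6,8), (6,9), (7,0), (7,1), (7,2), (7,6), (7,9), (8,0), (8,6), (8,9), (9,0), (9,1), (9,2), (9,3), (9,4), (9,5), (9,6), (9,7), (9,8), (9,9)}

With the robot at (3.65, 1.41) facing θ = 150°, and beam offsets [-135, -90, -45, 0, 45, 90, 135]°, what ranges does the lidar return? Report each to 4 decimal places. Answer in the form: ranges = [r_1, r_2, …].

ranges = [1.3976, 2.7000, 6.3751, 1.9053, 1.5841, 0.4734, 0.4245]

beam 1: φ=-135°, α=15°
  direction (0.9659, 0.2588); cell (3,1); t to first gridline: x 0.3623, y 2.2796 (then +1.0353 / +3.8637)
    (4,1) via x @ 0.3623
    (5,1) via x @ 1.3976  # hit
  → r_1 = 1.3976
beam 2: φ=-90°, α=60°
  direction (0.5000, 0.8660); cell (3,1); t to first gridline: x 0.7000, y 0.6813 (then +2.0000 / +1.1547)
    (3,2) via y @ 0.6813
    (4,2) via x @ 0.7000
    (4,3) via y @ 1.8360
    (5,3) via x @ 2.7000  # hit
  → r_2 = 2.7000
beam 3: φ=-45°, α=105°
  direction (-0.2588, 0.9659); cell (3,1); t to first gridline: x 2.5114, y 0.6108 (then +3.8637 / +1.0353)
    (3,2) via y @ 0.6108
    (3,3) via y @ 1.6461
    (2,3) via x @ 2.5114
    (2,4) via y @ 2.6814
    (2,5) via y @ 3.7166
    (2,6) via y @ 4.7519
    (2,7) via y @ 5.7872
    (1,7) via x @ 6.3751  # hit
  → r_3 = 6.3751
beam 4: φ=0°, α=150°
  direction (-0.8660, 0.5000); cell (3,1); t to first gridline: x 0.7506, y 1.1800 (then +1.1547 / +2.0000)
    (2,1) via x @ 0.7506
    (2,2) via y @ 1.1800
    (1,2) via x @ 1.9053  # hit
  → r_4 = 1.9053
beam 5: φ=45°, α=195°
  direction (-0.9659, -0.2588); cell (3,1); t to first gridline: x 0.6729, y 1.5841 (then +1.0353 / +3.8637)
    (2,1) via x @ 0.6729
    (2,0) via y @ 1.5841  # hit
  → r_5 = 1.5841
beam 6: φ=90°, α=240°
  direction (-0.5000, -0.8660); cell (3,1); t to first gridline: x 1.3000, y 0.4734 (then +2.0000 / +1.1547)
    (3,0) via y @ 0.4734  # hit
  → r_6 = 0.4734
beam 7: φ=135°, α=285°
  direction (0.2588, -0.9659); cell (3,1); t to first gridline: x 1.3523, y 0.4245 (then +3.8637 / +1.0353)
    (3,0) via y @ 0.4245  # hit
  → r_7 = 0.4245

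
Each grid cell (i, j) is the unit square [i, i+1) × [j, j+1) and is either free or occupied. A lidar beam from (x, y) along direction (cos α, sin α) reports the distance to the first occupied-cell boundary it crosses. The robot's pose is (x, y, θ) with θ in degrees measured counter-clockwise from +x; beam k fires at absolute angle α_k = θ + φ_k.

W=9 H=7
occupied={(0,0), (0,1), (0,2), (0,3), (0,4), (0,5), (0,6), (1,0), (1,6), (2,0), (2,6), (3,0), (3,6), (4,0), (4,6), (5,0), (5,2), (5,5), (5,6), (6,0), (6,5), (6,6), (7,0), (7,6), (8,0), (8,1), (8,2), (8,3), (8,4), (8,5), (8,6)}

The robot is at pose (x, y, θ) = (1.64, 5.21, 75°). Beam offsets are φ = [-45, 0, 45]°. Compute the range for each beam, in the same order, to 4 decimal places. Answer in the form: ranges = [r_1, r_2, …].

beam 1: φ=-45°, α=30°
  cosα=0.8660 sinα=0.5000 | (1,5) | tMaxX 0.4157 tMaxY 1.5800 | tΔX 1.1547 tΔY 2.0000
    t=0.4157 [x] (2,5)
    t=1.5704 [x] (3,5)
    t=1.5800 [y] (3,6) — stop
  → r_1 = 1.5800
beam 2: φ=0°, α=75°
  cosα=0.2588 sinα=0.9659 | (1,5) | tMaxX 1.3909 tMaxY 0.8179 | tΔX 3.8637 tΔY 1.0353
    t=0.8179 [y] (1,6) — stop
  → r_2 = 0.8179
beam 3: φ=45°, α=120°
  cosα=-0.5000 sinα=0.8660 | (1,5) | tMaxX 1.2800 tMaxY 0.9122 | tΔX 2.0000 tΔY 1.1547
    t=0.9122 [y] (1,6) — stop
  → r_3 = 0.9122

ranges = [1.5800, 0.8179, 0.9122]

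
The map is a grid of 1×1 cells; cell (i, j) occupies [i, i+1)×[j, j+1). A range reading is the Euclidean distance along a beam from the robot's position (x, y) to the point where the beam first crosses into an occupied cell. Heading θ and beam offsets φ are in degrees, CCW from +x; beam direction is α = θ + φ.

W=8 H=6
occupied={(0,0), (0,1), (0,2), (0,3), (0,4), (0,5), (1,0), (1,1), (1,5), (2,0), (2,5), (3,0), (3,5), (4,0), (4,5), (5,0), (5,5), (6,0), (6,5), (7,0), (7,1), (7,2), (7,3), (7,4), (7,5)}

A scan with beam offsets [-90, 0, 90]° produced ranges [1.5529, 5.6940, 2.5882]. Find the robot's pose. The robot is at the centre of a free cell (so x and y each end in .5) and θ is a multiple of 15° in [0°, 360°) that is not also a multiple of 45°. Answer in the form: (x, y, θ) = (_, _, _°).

The pose lattice has 23·16 = 368 candidates. Test each by forward raycasting.
  (6.5, 3.5, 195°): beam 3 = 1.9319 ≠ 2.5882 ✗
  (4.5, 1.5, 330°): beam 1 = 0.5774 ≠ 1.5529 ✗
  (3.5, 4.5, 330°): beam 1 = 3.0000 ≠ 1.5529 ✗
  (1.5, 3.5, 15°): beam 3 = 1.5529 ≠ 2.5882 ✗
  …
  (6.5, 3.5, 165°): r_1=1.5529, r_2=5.6940, r_3=2.5882 — all match ✓
Only this pose fits every beam.

(x, y, θ) = (6.5, 3.5, 165°)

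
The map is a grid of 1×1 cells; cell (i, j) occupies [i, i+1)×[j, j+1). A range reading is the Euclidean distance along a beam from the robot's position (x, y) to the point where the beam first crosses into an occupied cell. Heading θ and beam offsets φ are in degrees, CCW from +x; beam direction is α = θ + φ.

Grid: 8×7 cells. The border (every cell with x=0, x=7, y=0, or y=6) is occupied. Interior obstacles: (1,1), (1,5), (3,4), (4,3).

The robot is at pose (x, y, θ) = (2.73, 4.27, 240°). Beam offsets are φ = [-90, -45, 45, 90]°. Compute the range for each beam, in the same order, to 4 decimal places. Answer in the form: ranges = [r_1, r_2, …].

ranges = [1.4600, 1.7910, 3.3854, 0.3118]

beam 1: φ=-90°, α=150°
  direction (-0.8660, 0.5000); cell (2,4); t to first gridline: x 0.8429, y 1.4600 (then +1.1547 / +2.0000)
    (1,4) via x @ 0.8429
    (1,5) via y @ 1.4600  # hit
  → r_1 = 1.4600
beam 2: φ=-45°, α=195°
  direction (-0.9659, -0.2588); cell (2,4); t to first gridline: x 0.7558, y 1.0432 (then +1.0353 / +3.8637)
    (1,4) via x @ 0.7558
    (1,3) via y @ 1.0432
    (0,3) via x @ 1.7910  # hit
  → r_2 = 1.7910
beam 3: φ=45°, α=285°
  direction (0.2588, -0.9659); cell (2,4); t to first gridline: x 1.0432, y 0.2795 (then +3.8637 / +1.0353)
    (2,3) via y @ 0.2795
    (3,3) via x @ 1.0432
    (3,2) via y @ 1.3148
    (3,1) via y @ 2.3501
    (3,0) via y @ 3.3854  # hit
  → r_3 = 3.3854
beam 4: φ=90°, α=330°
  direction (0.8660, -0.5000); cell (2,4); t to first gridline: x 0.3118, y 0.5400 (then +1.1547 / +2.0000)
    (3,4) via x @ 0.3118  # hit
  → r_4 = 0.3118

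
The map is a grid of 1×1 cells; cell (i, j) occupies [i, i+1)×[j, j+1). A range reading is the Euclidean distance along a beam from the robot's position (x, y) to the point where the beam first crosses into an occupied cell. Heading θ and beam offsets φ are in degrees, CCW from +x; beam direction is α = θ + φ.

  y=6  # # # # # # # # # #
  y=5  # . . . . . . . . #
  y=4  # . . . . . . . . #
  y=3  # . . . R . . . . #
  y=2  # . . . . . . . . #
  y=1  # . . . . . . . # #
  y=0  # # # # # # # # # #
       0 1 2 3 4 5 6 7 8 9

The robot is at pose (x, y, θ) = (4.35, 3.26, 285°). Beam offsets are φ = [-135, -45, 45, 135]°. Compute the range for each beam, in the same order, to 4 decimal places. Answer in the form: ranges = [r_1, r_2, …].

beam 1: φ=-135°, α=150°
  direction (-0.8660, 0.5000); cell (4,3); t to first gridline: x 0.4041, y 1.4800 (then +1.1547 / +2.0000)
    (3,3) via x @ 0.4041
    (3,4) via y @ 1.4800
    (2,4) via x @ 1.5588
    (1,4) via x @ 2.7135
    (1,5) via y @ 3.4800
    (0,5) via x @ 3.8682  # hit
  → r_1 = 3.8682
beam 2: φ=-45°, α=240°
  direction (-0.5000, -0.8660); cell (4,3); t to first gridline: x 0.7000, y 0.3002 (then +2.0000 / +1.1547)
    (4,2) via y @ 0.3002
    (3,2) via x @ 0.7000
    (3,1) via y @ 1.4549
    (3,0) via y @ 2.6096  # hit
  → r_2 = 2.6096
beam 3: φ=45°, α=330°
  direction (0.8660, -0.5000); cell (4,3); t to first gridline: x 0.7506, y 0.5200 (then +1.1547 / +2.0000)
    (4,2) via y @ 0.5200
    (5,2) via x @ 0.7506
    (6,2) via x @ 1.9053
    (6,1) via y @ 2.5200
    (7,1) via x @ 3.0600
    (8,1) via x @ 4.2147  # hit
  → r_3 = 4.2147
beam 4: φ=135°, α=60°
  direction (0.5000, 0.8660); cell (4,3); t to first gridline: x 1.3000, y 0.8545 (then +2.0000 / +1.1547)
    (4,4) via y @ 0.8545
    (5,4) via x @ 1.3000
    (5,5) via y @ 2.0092
    (5,6) via y @ 3.1639  # hit
  → r_4 = 3.1639

ranges = [3.8682, 2.6096, 4.2147, 3.1639]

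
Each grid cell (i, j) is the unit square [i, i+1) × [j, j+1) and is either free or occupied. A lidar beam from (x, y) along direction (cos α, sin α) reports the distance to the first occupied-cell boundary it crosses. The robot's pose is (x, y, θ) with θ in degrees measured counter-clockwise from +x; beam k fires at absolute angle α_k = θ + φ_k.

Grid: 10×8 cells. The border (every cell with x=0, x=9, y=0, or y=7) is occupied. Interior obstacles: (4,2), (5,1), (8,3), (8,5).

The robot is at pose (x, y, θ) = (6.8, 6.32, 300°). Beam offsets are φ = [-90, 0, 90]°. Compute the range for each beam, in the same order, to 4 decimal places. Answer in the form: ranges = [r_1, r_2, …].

beam 1: φ=-90°, α=210°
  d=(-0.8660,-0.5000)  start (6,6)  tX=0.9238 tY=0.6400  stride 1/|dx|=1.1547 1/|dy|=2.0000
    cross y-line → (6,5), t=0.6400
    cross x-line → (5,5), t=0.9238
    cross x-line → (4,5), t=2.0785
    cross y-line → (4,4), t=2.6400
    cross x-line → (3,4), t=3.2332
    cross x-line → (2,4), t=4.3879
    cross y-line → (2,3), t=4.6400
    cross x-line → (1,3), t=5.5426
    cross y-line → (1,2), t=6.6400
    cross x-line → (0,2), t=6.6973 (wall)
  → r_1 = 6.6973
beam 2: φ=0°, α=300°
  d=(0.5000,-0.8660)  start (6,6)  tX=0.4000 tY=0.3695  stride 1/|dx|=2.0000 1/|dy|=1.1547
    cross y-line → (6,5), t=0.3695
    cross x-line → (7,5), t=0.4000
    cross y-line → (7,4), t=1.5242
    cross x-line → (8,4), t=2.4000
    cross y-line → (8,3), t=2.6789 (wall)
  → r_2 = 2.6789
beam 3: φ=90°, α=30°
  d=(0.8660,0.5000)  start (6,6)  tX=0.2309 tY=1.3600  stride 1/|dx|=1.1547 1/|dy|=2.0000
    cross x-line → (7,6), t=0.2309
    cross y-line → (7,7), t=1.3600 (wall)
  → r_3 = 1.3600

ranges = [6.6973, 2.6789, 1.3600]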